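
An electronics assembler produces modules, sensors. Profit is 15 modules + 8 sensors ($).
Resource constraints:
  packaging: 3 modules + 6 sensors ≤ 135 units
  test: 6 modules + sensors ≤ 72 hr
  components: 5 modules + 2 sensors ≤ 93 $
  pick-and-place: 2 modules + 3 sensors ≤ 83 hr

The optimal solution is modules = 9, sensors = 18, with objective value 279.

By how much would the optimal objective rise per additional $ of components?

At the optimum: packaging uses 135 of 135 (binding); test uses 72 of 72 (binding); components uses 81 of 93 (slack = 12); pick-and-place uses 72 of 83 (slack = 11).
Slack constraints have shadow price 0 (complementary slackness).
Dual feasibility on the basic columns requires 3·y_packaging + 6·y_test = 15, 6·y_packaging + 1·y_test = 8.
This yields shadow prices y_packaging = 1, y_test = 2.
Shadow price of components = 0.

0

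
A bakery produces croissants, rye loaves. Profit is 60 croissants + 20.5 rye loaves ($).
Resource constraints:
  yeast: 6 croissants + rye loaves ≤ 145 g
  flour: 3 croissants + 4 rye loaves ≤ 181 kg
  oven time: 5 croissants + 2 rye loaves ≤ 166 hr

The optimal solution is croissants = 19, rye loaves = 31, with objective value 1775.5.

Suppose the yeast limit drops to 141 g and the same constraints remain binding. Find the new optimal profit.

1741.5

Binding: yeast and flour. Non-binding: oven time (9 unused).
Slack constraints have shadow price 0 (complementary slackness).
Dual feasibility on the basic columns requires 6·y_yeast + 3·y_flour = 60, 1·y_yeast + 4·y_flour = 20.5.
Solving: y_yeast = 8.5, y_flour = 3.
Δz = y_yeast·Δb = 8.5 × (-4) = -34, so new z* = 1775.5 − 34 = 1741.5.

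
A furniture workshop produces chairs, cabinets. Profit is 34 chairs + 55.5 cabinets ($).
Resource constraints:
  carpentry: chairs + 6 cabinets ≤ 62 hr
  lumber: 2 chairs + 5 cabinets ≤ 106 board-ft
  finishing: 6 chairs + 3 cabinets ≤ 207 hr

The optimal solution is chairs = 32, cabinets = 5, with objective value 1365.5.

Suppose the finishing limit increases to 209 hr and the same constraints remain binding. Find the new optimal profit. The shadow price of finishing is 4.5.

1374.5

Δb = 2, so new z* = 1365.5 + (4.5)·(2) = 1365.5 + 9 = 1374.5.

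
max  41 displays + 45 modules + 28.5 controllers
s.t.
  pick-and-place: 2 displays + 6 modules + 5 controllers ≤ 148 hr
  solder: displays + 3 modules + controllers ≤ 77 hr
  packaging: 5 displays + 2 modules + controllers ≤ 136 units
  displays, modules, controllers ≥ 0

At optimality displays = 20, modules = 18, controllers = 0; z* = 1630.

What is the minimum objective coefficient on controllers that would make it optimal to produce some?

At the optimum: pick-and-place uses 148 of 148 (binding); solder uses 74 of 77 (slack = 3); packaging uses 136 of 136 (binding).
Slack constraints have shadow price 0 (complementary slackness).
Dual feasibility on the basic columns requires 2·y_pick-and-place + 5·y_packaging = 41, 6·y_pick-and-place + 2·y_packaging = 45.
This yields shadow prices y_pick-and-place = 5.5, y_packaging = 6.
controllers enters the basis when its profit ≥ yᵀa₃ = 5.5·5 + 6·1 = 33.5.

33.5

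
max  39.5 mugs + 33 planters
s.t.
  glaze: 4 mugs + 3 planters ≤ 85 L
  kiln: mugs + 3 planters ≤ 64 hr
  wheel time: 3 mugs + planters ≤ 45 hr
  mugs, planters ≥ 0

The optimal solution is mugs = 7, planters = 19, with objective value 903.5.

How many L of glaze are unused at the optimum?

0

glaze used = 4·7 + 3·19 = 85; slack = 85 − 85 = 0.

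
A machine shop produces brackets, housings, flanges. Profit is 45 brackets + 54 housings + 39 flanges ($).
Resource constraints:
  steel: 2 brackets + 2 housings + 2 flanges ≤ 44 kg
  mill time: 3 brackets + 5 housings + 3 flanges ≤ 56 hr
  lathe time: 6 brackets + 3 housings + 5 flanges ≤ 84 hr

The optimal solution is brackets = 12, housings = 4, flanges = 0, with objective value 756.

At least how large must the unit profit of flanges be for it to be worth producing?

42

At the optimum: steel uses 32 of 44 (slack = 12); mill time uses 56 of 56 (binding); lathe time uses 84 of 84 (binding).
By complementary slackness, y = 0 for the non-binding constraint.
The binding rows give the dual system: 3·y_mill time + 6·y_lathe time = 45 and 5·y_mill time + 3·y_lathe time = 54.
Solving: y_mill time = 9, y_lathe time = 3.
flanges enters the basis when its profit ≥ yᵀa₃ = 9·3 + 3·5 = 42.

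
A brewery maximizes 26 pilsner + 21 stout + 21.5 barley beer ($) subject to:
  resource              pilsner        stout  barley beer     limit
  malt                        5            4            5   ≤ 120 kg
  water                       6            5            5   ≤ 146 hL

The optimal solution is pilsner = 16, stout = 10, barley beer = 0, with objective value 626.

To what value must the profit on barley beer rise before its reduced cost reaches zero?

25

Check each constraint at x*: malt 120/120 (tight); water 146/146 (tight).
The binding rows give the dual system: 5·y_malt + 6·y_water = 26 and 4·y_malt + 5·y_water = 21.
→ y_malt = 4 and y_water = 1.
barley beer enters the basis when its profit ≥ yᵀa₃ = 4·5 + 1·5 = 25.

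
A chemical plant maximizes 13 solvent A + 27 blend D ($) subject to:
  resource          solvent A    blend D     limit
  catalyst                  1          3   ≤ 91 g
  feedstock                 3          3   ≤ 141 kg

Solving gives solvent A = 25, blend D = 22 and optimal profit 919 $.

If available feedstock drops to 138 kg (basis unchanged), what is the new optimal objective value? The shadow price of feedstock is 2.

913

Δb = -3, so new z* = 919 + (2)·(-3) = 919 − 6 = 913.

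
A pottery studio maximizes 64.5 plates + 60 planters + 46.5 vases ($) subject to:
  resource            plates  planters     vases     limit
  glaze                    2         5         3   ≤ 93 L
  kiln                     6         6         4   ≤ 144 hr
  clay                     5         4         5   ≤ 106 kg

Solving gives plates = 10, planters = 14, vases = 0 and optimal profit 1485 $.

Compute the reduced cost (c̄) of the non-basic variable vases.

Check each constraint at x*: glaze 90/93 (slack 3); kiln 144/144 (tight); clay 106/106 (tight).
Since glaze is not tight, its dual is 0.
The binding rows give the dual system: 6·y_kiln + 5·y_clay = 64.5 and 6·y_kiln + 4·y_clay = 60.
This yields shadow prices y_kiln = 7, y_clay = 4.5.
Reduced cost of vases: c₃ − yᵀa₃ = 46.5 − (7·4 + 4.5·5) = 46.5 − 50.5 = -4.

-4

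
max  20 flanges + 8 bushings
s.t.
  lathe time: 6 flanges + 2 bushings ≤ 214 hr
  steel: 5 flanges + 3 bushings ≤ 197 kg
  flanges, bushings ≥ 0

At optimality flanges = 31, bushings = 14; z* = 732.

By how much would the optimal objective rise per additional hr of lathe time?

2.5

Both lathe time and steel are binding at x*.
From A_Bᵀ y = c: 6·y_lathe time + 5·y_steel = 20; 2·y_lathe time + 3·y_steel = 8.
→ y_lathe time = 2.5 and y_steel = 1.
Shadow price of lathe time = 2.5.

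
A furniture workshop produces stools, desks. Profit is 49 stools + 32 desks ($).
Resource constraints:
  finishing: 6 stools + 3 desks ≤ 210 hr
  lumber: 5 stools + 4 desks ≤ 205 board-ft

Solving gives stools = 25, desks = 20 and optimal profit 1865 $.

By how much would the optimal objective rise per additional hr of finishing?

At the optimum: finishing uses 210 of 210 (binding); lumber uses 205 of 205 (binding).
Dual feasibility on the basic columns requires 6·y_finishing + 5·y_lumber = 49, 3·y_finishing + 4·y_lumber = 32.
This yields shadow prices y_finishing = 4, y_lumber = 5.
Shadow price of finishing = 4.

4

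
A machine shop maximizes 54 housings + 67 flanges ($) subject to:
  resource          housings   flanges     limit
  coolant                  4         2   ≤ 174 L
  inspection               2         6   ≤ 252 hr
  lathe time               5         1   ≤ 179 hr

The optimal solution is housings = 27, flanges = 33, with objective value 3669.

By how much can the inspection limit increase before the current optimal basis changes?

270

Binding constraints: coolant, inspection. The basis is B = [[4,2],[2,6]] with det 20.
Per unit increase in inspection, x* moves by d = (-0.1, 0.2).
The basis stays optimal until housings reaches 0; allowable increase = 270 hr.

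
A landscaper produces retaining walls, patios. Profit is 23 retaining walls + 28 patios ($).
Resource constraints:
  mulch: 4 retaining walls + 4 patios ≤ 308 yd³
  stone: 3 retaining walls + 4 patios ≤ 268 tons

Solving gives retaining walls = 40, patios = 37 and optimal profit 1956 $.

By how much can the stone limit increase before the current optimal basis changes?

Binding constraints: mulch, stone. The basis is B = [[4,4],[3,4]] with det 4.
Per unit increase in stone, x* moves by d = (-1, 1).
The basis stays optimal until retaining walls reaches 0; allowable increase = 40 tons.

40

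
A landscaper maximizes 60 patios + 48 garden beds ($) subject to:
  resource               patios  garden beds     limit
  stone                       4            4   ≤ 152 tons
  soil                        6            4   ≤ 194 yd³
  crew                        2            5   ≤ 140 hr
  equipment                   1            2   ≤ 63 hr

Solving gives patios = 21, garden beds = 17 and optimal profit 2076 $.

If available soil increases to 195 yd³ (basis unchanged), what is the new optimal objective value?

2082

At the optimum: stone uses 152 of 152 (binding); soil uses 194 of 194 (binding); crew uses 127 of 140 (slack = 13); equipment uses 55 of 63 (slack = 8).
By complementary slackness, y = 0 for the non-binding constraints.
From A_Bᵀ y = c: 4·y_stone + 6·y_soil = 60; 4·y_stone + 4·y_soil = 48.
→ y_stone = 6 and y_soil = 6.
Δz = y_soil·Δb = 6 × (1) = 6, so new z* = 2076 + 6 = 2082.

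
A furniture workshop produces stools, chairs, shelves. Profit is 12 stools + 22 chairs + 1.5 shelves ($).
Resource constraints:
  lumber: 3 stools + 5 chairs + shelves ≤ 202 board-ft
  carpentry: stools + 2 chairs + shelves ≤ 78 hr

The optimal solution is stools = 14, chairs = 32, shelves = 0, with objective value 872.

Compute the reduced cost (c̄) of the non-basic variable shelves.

Check each constraint at x*: lumber 202/202 (tight); carpentry 78/78 (tight).
The binding rows give the dual system: 3·y_lumber + 1·y_carpentry = 12 and 5·y_lumber + 2·y_carpentry = 22.
→ y_lumber = 2 and y_carpentry = 6.
Reduced cost of shelves: c₃ − yᵀa₃ = 1.5 − (2·1 + 6·1) = 1.5 − 8 = -6.5.

-6.5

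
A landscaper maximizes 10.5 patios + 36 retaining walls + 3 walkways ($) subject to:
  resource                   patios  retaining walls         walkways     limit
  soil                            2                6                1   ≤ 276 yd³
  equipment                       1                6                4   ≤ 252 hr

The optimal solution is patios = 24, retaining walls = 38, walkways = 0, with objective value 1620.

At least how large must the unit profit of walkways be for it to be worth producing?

Check each constraint at x*: soil 276/276 (tight); equipment 252/252 (tight).
The binding rows give the dual system: 2·y_soil + 1·y_equipment = 10.5 and 6·y_soil + 6·y_equipment = 36.
→ y_soil = 4.5 and y_equipment = 1.5.
walkways enters the basis when its profit ≥ yᵀa₃ = 4.5·1 + 1.5·4 = 10.5.

10.5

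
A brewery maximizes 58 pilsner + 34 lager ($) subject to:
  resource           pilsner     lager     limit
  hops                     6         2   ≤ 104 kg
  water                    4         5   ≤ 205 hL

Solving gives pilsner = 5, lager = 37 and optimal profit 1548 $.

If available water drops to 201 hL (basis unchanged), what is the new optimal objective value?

1532

At the optimum: hops uses 104 of 104 (binding); water uses 205 of 205 (binding).
The binding rows give the dual system: 6·y_hops + 4·y_water = 58 and 2·y_hops + 5·y_water = 34.
This yields shadow prices y_hops = 7, y_water = 4.
Δz = y_water·Δb = 4 × (-4) = -16, so new z* = 1548 − 16 = 1532.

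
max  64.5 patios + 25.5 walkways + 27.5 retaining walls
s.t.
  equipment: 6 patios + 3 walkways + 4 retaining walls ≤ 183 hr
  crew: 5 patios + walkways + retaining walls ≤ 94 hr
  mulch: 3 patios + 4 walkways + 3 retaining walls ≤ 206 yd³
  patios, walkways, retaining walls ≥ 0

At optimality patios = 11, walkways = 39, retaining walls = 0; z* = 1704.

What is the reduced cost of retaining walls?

At the optimum: equipment uses 183 of 183 (binding); crew uses 94 of 94 (binding); mulch uses 189 of 206 (slack = 17).
Since mulch is not tight, its dual is 0.
Dual feasibility on the basic columns requires 6·y_equipment + 5·y_crew = 64.5, 3·y_equipment + 1·y_crew = 25.5.
→ y_equipment = 7 and y_crew = 4.5.
Reduced cost of retaining walls: c₃ − yᵀa₃ = 27.5 − (7·4 + 4.5·1) = 27.5 − 32.5 = -5.

-5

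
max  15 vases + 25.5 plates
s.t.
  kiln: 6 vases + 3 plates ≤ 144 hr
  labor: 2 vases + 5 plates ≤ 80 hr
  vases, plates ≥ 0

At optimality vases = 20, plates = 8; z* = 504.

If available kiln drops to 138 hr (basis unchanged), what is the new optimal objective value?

Check each constraint at x*: kiln 144/144 (tight); labor 80/80 (tight).
The binding rows give the dual system: 6·y_kiln + 2·y_labor = 15 and 3·y_kiln + 5·y_labor = 25.5.
This yields shadow prices y_kiln = 1, y_labor = 4.5.
Δz = y_kiln·Δb = 1 × (-6) = -6, so new z* = 504 − 6 = 498.

498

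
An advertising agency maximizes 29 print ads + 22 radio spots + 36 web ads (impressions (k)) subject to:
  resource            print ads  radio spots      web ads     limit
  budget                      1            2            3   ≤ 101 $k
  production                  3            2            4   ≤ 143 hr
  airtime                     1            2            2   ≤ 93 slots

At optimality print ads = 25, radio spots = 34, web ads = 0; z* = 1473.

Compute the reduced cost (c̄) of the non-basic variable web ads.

-4

Binding: production and airtime. Non-binding: budget (8 unused).
By complementary slackness, y = 0 for the non-binding constraint.
From A_Bᵀ y = c: 3·y_production + 1·y_airtime = 29; 2·y_production + 2·y_airtime = 22.
This yields shadow prices y_production = 9, y_airtime = 2.
Reduced cost of web ads: c₃ − yᵀa₃ = 36 − (9·4 + 2·2) = 36 − 40 = -4.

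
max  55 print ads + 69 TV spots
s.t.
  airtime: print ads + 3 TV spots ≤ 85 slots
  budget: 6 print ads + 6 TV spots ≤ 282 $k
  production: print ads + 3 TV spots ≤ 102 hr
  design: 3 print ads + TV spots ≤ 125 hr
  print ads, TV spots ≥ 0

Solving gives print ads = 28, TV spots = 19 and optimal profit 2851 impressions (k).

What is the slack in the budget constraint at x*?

budget used = 6·28 + 6·19 = 282; slack = 282 − 282 = 0.

0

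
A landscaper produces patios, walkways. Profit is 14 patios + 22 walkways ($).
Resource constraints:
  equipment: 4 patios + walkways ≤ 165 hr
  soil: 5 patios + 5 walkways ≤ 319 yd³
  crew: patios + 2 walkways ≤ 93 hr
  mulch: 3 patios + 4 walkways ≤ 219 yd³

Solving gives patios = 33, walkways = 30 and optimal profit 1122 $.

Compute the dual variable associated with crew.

5

Binding: crew and mulch. Non-binding: equipment (3 unused), soil (4 unused).
Slack constraints have shadow price 0 (complementary slackness).
From A_Bᵀ y = c: 1·y_crew + 3·y_mulch = 14; 2·y_crew + 4·y_mulch = 22.
Solving: y_crew = 5, y_mulch = 3.
Shadow price of crew = 5.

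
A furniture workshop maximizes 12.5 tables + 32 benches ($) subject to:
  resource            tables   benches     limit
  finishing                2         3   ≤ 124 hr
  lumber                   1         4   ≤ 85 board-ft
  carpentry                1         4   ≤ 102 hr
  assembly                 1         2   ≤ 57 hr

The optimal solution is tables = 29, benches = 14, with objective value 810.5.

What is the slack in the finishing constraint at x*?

finishing used = 2·29 + 3·14 = 100; slack = 124 − 100 = 24.

24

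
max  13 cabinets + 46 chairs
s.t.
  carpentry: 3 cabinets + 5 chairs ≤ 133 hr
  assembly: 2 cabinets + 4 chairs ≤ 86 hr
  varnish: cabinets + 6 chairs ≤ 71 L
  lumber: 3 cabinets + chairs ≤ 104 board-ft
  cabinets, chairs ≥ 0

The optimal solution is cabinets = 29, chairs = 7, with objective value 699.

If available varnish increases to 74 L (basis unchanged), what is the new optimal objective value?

Check each constraint at x*: carpentry 122/133 (slack 11); assembly 86/86 (tight); varnish 71/71 (tight); lumber 94/104 (slack 10).
Slack constraints have shadow price 0 (complementary slackness).
Dual feasibility on the basic columns requires 2·y_assembly + 1·y_varnish = 13, 4·y_assembly + 6·y_varnish = 46.
→ y_assembly = 4 and y_varnish = 5.
Δz = y_varnish·Δb = 5 × (3) = 15, so new z* = 699 + 15 = 714.

714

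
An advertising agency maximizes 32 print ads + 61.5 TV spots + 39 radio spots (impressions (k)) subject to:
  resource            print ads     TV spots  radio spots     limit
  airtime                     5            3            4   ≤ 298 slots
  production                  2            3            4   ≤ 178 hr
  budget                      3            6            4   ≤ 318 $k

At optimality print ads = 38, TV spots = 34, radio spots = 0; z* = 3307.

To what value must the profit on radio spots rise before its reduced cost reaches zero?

Check each constraint at x*: airtime 292/298 (slack 6); production 178/178 (tight); budget 318/318 (tight).
Since airtime is not tight, its dual is 0.
Dual feasibility on the basic columns requires 2·y_production + 3·y_budget = 32, 3·y_production + 6·y_budget = 61.5.
Solving: y_production = 2.5, y_budget = 9.
radio spots enters the basis when its profit ≥ yᵀa₃ = 2.5·4 + 9·4 = 46.

46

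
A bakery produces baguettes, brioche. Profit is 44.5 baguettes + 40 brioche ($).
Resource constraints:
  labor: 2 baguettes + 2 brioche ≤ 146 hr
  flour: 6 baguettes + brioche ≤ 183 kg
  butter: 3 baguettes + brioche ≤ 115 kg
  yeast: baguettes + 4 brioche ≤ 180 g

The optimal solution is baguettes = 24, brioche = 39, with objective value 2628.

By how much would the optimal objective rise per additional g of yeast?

8.5

Binding: flour and yeast. Non-binding: labor (20 unused), butter (4 unused).
Slack constraints have shadow price 0 (complementary slackness).
The binding rows give the dual system: 6·y_flour + 1·y_yeast = 44.5 and 1·y_flour + 4·y_yeast = 40.
Solving: y_flour = 6, y_yeast = 8.5.
Shadow price of yeast = 8.5.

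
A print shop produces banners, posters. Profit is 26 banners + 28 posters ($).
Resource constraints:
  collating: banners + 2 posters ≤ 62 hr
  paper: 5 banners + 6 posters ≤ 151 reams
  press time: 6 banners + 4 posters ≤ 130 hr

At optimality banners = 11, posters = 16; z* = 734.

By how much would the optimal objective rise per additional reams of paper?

4

Binding: paper and press time. Non-binding: collating (19 unused).
By complementary slackness, y = 0 for the non-binding constraint.
Dual feasibility on the basic columns requires 5·y_paper + 6·y_press time = 26, 6·y_paper + 4·y_press time = 28.
→ y_paper = 4 and y_press time = 1.
Shadow price of paper = 4.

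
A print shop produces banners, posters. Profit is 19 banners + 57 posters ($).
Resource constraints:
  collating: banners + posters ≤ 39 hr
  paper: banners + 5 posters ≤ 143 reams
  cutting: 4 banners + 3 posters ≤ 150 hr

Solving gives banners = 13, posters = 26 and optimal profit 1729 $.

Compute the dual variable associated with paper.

9.5

Check each constraint at x*: collating 39/39 (tight); paper 143/143 (tight); cutting 130/150 (slack 20).
Since cutting is not tight, its dual is 0.
The binding rows give the dual system: 1·y_collating + 1·y_paper = 19 and 1·y_collating + 5·y_paper = 57.
Solving: y_collating = 9.5, y_paper = 9.5.
Shadow price of paper = 9.5.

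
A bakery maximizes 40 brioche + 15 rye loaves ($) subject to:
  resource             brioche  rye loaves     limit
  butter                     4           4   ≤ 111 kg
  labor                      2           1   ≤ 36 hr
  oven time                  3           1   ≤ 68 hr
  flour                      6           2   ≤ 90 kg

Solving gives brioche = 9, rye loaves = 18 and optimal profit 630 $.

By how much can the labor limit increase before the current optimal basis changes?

0.375

Binding constraints: labor, flour. The basis is B = [[2,1],[6,2]] with det -2.
Per unit increase in labor, x* moves by d = (-1, 3).
The basis stays optimal until butter becomes binding; allowable increase = 0.375 hr.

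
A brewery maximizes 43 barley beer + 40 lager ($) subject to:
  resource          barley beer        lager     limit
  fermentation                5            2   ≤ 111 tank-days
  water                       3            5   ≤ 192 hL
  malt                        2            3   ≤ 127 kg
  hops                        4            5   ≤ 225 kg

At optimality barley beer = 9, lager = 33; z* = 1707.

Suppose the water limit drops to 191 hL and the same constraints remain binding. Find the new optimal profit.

At the optimum: fermentation uses 111 of 111 (binding); water uses 192 of 192 (binding); malt uses 117 of 127 (slack = 10); hops uses 201 of 225 (slack = 24).
By complementary slackness, y = 0 for the non-binding constraints.
The binding rows give the dual system: 5·y_fermentation + 3·y_water = 43 and 2·y_fermentation + 5·y_water = 40.
→ y_fermentation = 5 and y_water = 6.
Δz = y_water·Δb = 6 × (-1) = -6, so new z* = 1707 − 6 = 1701.

1701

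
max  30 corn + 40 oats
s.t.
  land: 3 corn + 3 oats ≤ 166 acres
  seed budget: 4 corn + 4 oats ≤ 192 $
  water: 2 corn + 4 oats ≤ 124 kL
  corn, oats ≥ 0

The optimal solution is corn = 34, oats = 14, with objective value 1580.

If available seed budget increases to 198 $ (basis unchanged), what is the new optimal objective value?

1610

Binding: seed budget and water. Non-binding: land (22 unused).
Since land is not tight, its dual is 0.
The binding rows give the dual system: 4·y_seed budget + 2·y_water = 30 and 4·y_seed budget + 4·y_water = 40.
This yields shadow prices y_seed budget = 5, y_water = 5.
Δz = y_seed budget·Δb = 5 × (6) = 30, so new z* = 1580 + 30 = 1610.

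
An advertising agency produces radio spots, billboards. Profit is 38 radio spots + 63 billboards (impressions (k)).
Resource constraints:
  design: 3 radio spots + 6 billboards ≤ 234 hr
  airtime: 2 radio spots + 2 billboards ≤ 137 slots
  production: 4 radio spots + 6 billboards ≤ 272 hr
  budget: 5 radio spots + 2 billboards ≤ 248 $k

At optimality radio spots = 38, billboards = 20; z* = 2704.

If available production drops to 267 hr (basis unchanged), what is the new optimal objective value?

2671.5

Binding: design and production. Non-binding: airtime (21 unused), budget (18 unused).
Since airtime, budget are not tight, their duals are 0.
Dual feasibility on the basic columns requires 3·y_design + 4·y_production = 38, 6·y_design + 6·y_production = 63.
This yields shadow prices y_design = 4, y_production = 6.5.
Δz = y_production·Δb = 6.5 × (-5) = -32.5, so new z* = 2704 − 32.5 = 2671.5.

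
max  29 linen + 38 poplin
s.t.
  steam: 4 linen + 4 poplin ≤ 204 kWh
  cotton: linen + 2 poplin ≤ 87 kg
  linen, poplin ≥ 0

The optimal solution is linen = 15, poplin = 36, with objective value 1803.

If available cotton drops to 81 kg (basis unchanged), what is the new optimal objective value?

1749

Check each constraint at x*: steam 204/204 (tight); cotton 87/87 (tight).
From A_Bᵀ y = c: 4·y_steam + 1·y_cotton = 29; 4·y_steam + 2·y_cotton = 38.
→ y_steam = 5 and y_cotton = 9.
Δz = y_cotton·Δb = 9 × (-6) = -54, so new z* = 1803 − 54 = 1749.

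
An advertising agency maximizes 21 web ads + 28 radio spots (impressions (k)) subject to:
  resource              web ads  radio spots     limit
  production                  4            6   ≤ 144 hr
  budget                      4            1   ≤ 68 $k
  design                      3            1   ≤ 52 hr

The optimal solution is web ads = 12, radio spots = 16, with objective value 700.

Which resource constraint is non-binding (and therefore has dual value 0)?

production: 144/144 (binding)
budget: 64/68 (slack 4)
design: 52/52 (binding)
By complementary slackness, a constraint with positive slack has shadow price 0 → budget.

budget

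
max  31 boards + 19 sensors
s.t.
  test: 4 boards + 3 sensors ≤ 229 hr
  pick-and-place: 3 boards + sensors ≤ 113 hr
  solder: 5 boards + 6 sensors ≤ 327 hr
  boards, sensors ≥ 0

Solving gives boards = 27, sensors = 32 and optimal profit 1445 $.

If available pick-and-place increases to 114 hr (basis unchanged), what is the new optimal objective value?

1452

Binding: pick-and-place and solder. Non-binding: test (25 unused).
By complementary slackness, y = 0 for the non-binding constraint.
From A_Bᵀ y = c: 3·y_pick-and-place + 5·y_solder = 31; 1·y_pick-and-place + 6·y_solder = 19.
Solving: y_pick-and-place = 7, y_solder = 2.
Δz = y_pick-and-place·Δb = 7 × (1) = 7, so new z* = 1445 + 7 = 1452.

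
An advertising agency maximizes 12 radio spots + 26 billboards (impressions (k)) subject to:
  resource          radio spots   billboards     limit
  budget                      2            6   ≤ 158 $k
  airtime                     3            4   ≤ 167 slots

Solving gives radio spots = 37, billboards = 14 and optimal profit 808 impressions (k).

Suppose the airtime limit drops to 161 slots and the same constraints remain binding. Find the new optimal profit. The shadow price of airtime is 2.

796

Δb = -6, so new z* = 808 + (2)·(-6) = 808 − 12 = 796.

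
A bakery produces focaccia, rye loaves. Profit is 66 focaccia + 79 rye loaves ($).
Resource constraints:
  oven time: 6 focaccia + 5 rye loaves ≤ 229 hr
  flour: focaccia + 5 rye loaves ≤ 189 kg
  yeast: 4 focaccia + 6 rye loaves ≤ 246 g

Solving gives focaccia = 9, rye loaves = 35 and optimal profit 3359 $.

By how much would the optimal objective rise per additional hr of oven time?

Check each constraint at x*: oven time 229/229 (tight); flour 184/189 (slack 5); yeast 246/246 (tight).
By complementary slackness, y = 0 for the non-binding constraint.
From A_Bᵀ y = c: 6·y_oven time + 4·y_yeast = 66; 5·y_oven time + 6·y_yeast = 79.
This yields shadow prices y_oven time = 5, y_yeast = 9.
Shadow price of oven time = 5.

5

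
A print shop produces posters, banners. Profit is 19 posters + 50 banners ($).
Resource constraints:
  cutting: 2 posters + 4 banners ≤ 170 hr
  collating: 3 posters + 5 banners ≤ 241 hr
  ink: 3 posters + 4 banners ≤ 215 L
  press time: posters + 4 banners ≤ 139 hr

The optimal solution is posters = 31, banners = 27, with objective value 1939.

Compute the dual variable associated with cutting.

6.5

At the optimum: cutting uses 170 of 170 (binding); collating uses 228 of 241 (slack = 13); ink uses 201 of 215 (slack = 14); press time uses 139 of 139 (binding).
By complementary slackness, y = 0 for the non-binding constraints.
Dual feasibility on the basic columns requires 2·y_cutting + 1·y_press time = 19, 4·y_cutting + 4·y_press time = 50.
This yields shadow prices y_cutting = 6.5, y_press time = 6.
Shadow price of cutting = 6.5.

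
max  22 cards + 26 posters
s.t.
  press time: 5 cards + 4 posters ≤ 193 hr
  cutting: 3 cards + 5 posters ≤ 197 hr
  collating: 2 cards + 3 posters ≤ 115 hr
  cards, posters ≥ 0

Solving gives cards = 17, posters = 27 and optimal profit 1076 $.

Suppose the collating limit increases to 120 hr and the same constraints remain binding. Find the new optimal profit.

1106

At the optimum: press time uses 193 of 193 (binding); cutting uses 186 of 197 (slack = 11); collating uses 115 of 115 (binding).
Since cutting is not tight, its dual is 0.
From A_Bᵀ y = c: 5·y_press time + 2·y_collating = 22; 4·y_press time + 3·y_collating = 26.
→ y_press time = 2 and y_collating = 6.
Δz = y_collating·Δb = 6 × (5) = 30, so new z* = 1076 + 30 = 1106.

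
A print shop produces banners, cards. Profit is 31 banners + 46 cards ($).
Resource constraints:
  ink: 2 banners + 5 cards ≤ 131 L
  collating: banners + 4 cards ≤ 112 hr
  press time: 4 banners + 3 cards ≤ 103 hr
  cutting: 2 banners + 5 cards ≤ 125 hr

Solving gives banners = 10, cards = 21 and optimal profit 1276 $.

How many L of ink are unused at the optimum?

6

ink used = 2·10 + 5·21 = 125; slack = 131 − 125 = 6.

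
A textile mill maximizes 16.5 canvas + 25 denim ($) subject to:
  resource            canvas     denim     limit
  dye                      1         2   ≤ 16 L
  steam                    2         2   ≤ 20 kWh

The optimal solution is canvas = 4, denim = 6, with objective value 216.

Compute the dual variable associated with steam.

At the optimum: dye uses 16 of 16 (binding); steam uses 20 of 20 (binding).
Dual feasibility on the basic columns requires 1·y_dye + 2·y_steam = 16.5, 2·y_dye + 2·y_steam = 25.
Solving: y_dye = 8.5, y_steam = 4.
Shadow price of steam = 4.

4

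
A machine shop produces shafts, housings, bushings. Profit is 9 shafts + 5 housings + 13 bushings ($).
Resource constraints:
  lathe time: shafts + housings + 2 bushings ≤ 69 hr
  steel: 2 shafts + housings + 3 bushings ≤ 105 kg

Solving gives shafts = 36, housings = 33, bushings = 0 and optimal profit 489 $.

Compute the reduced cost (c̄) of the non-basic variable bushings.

Check each constraint at x*: lathe time 69/69 (tight); steel 105/105 (tight).
From A_Bᵀ y = c: 1·y_lathe time + 2·y_steel = 9; 1·y_lathe time + 1·y_steel = 5.
This yields shadow prices y_lathe time = 1, y_steel = 4.
Reduced cost of bushings: c₃ − yᵀa₃ = 13 − (1·2 + 4·3) = 13 − 14 = -1.

-1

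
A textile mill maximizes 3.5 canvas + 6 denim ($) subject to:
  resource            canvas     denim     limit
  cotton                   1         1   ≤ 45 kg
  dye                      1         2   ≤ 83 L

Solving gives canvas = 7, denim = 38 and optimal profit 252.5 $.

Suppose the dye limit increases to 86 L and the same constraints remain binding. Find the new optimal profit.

At the optimum: cotton uses 45 of 45 (binding); dye uses 83 of 83 (binding).
Dual feasibility on the basic columns requires 1·y_cotton + 1·y_dye = 3.5, 1·y_cotton + 2·y_dye = 6.
→ y_cotton = 1 and y_dye = 2.5.
Δz = y_dye·Δb = 2.5 × (3) = 7.5, so new z* = 252.5 + 7.5 = 260.

260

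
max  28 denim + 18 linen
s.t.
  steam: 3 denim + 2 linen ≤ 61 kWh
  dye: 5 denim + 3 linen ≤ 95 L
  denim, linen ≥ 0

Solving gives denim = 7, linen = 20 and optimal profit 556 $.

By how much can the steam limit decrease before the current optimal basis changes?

4

Binding constraints: steam, dye. The basis is B = [[3,2],[5,3]] with det -1.
Per unit decrease in steam, x* moves by d = (3, -5).
The basis stays optimal until linen reaches 0; allowable decrease = 4 kWh.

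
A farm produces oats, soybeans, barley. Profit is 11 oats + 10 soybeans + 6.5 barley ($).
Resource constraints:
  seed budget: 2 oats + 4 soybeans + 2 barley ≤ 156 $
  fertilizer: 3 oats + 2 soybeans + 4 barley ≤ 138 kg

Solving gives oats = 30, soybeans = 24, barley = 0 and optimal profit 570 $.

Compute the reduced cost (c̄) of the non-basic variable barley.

-7.5

Check each constraint at x*: seed budget 156/156 (tight); fertilizer 138/138 (tight).
Dual feasibility on the basic columns requires 2·y_seed budget + 3·y_fertilizer = 11, 4·y_seed budget + 2·y_fertilizer = 10.
Solving: y_seed budget = 1, y_fertilizer = 3.
Reduced cost of barley: c₃ − yᵀa₃ = 6.5 − (1·2 + 3·4) = 6.5 − 14 = -7.5.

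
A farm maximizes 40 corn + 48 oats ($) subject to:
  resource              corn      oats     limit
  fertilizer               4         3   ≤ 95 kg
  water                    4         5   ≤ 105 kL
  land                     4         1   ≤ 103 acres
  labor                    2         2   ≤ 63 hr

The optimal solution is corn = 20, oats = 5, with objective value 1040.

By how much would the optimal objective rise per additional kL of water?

9

Check each constraint at x*: fertilizer 95/95 (tight); water 105/105 (tight); land 85/103 (slack 18); labor 50/63 (slack 13).
Since land, labor are not tight, their duals are 0.
From A_Bᵀ y = c: 4·y_fertilizer + 4·y_water = 40; 3·y_fertilizer + 5·y_water = 48.
→ y_fertilizer = 1 and y_water = 9.
Shadow price of water = 9.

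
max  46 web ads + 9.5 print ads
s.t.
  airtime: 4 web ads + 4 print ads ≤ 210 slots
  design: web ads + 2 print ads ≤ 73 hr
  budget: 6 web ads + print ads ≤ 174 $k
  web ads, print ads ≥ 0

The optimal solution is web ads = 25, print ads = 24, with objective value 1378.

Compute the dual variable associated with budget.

7.5

Binding: design and budget. Non-binding: airtime (14 unused).
By complementary slackness, y = 0 for the non-binding constraint.
The binding rows give the dual system: 1·y_design + 6·y_budget = 46 and 2·y_design + 1·y_budget = 9.5.
→ y_design = 1 and y_budget = 7.5.
Shadow price of budget = 7.5.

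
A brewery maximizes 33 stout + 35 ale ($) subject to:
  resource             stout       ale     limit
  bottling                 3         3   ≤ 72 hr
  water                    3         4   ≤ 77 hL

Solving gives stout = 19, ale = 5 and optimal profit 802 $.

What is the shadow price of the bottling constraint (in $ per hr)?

Both bottling and water are binding at x*.
Dual feasibility on the basic columns requires 3·y_bottling + 3·y_water = 33, 3·y_bottling + 4·y_water = 35.
This yields shadow prices y_bottling = 9, y_water = 2.
Shadow price of bottling = 9.

9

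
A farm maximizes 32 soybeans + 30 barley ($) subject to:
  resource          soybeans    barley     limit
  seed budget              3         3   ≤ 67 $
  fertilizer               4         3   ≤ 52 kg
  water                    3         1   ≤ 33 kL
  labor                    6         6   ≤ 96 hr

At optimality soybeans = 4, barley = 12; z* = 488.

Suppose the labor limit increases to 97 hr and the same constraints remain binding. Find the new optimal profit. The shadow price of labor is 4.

Δb = 1, so new z* = 488 + (4)·(1) = 488 + 4 = 492.

492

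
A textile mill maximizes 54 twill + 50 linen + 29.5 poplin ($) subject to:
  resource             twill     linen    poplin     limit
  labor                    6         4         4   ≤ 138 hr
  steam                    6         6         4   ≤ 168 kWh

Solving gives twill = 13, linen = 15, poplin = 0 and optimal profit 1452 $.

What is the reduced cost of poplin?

-6.5

Both labor and steam are binding at x*.
From A_Bᵀ y = c: 6·y_labor + 6·y_steam = 54; 4·y_labor + 6·y_steam = 50.
→ y_labor = 2 and y_steam = 7.
Reduced cost of poplin: c₃ − yᵀa₃ = 29.5 − (2·4 + 7·4) = 29.5 − 36 = -6.5.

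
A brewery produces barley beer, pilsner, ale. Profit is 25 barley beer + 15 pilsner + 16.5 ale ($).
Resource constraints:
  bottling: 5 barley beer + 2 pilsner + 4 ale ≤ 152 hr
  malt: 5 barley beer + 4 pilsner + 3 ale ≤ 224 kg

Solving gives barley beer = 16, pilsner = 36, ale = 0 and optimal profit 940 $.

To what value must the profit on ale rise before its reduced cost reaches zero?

17.5

Check each constraint at x*: bottling 152/152 (tight); malt 224/224 (tight).
Dual feasibility on the basic columns requires 5·y_bottling + 5·y_malt = 25, 2·y_bottling + 4·y_malt = 15.
This yields shadow prices y_bottling = 2.5, y_malt = 2.5.
ale enters the basis when its profit ≥ yᵀa₃ = 2.5·4 + 2.5·3 = 17.5.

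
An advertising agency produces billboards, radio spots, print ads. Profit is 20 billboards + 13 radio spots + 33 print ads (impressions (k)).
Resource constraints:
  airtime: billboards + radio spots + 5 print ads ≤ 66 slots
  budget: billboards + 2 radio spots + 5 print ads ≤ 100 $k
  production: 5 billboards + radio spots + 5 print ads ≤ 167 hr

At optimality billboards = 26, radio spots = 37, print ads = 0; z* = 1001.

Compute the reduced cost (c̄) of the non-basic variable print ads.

-7

Binding: budget and production. Non-binding: airtime (3 unused).
Slack constraints have shadow price 0 (complementary slackness).
The binding rows give the dual system: 1·y_budget + 5·y_production = 20 and 2·y_budget + 1·y_production = 13.
→ y_budget = 5 and y_production = 3.
Reduced cost of print ads: c₃ − yᵀa₃ = 33 − (5·5 + 3·5) = 33 − 40 = -7.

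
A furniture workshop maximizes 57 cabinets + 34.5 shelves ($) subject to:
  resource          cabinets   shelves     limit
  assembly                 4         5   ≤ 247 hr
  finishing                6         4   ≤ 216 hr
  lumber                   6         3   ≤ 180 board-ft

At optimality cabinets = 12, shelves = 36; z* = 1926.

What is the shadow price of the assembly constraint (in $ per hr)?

Check each constraint at x*: assembly 228/247 (slack 19); finishing 216/216 (tight); lumber 180/180 (tight).
Slack constraints have shadow price 0 (complementary slackness).
From A_Bᵀ y = c: 6·y_finishing + 6·y_lumber = 57; 4·y_finishing + 3·y_lumber = 34.5.
Solving: y_finishing = 6, y_lumber = 3.5.
Shadow price of assembly = 0.

0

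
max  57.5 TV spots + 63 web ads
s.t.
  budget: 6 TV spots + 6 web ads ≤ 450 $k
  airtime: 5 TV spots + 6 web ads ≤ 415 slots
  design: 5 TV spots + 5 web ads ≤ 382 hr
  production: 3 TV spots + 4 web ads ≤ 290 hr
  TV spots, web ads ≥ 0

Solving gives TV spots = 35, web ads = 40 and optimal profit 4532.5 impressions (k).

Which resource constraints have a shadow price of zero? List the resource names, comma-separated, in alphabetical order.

design, production

budget: 450/450 (binding)
airtime: 415/415 (binding)
design: 375/382 (slack 7)
production: 265/290 (slack 25)
By complementary slackness, a constraint with positive slack has shadow price 0 → design, production.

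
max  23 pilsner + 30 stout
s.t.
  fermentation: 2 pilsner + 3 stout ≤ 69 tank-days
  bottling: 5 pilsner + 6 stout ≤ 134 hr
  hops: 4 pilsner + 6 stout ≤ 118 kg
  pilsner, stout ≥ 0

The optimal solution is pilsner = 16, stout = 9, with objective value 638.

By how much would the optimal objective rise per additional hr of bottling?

Check each constraint at x*: fermentation 59/69 (slack 10); bottling 134/134 (tight); hops 118/118 (tight).
Since fermentation is not tight, its dual is 0.
The binding rows give the dual system: 5·y_bottling + 4·y_hops = 23 and 6·y_bottling + 6·y_hops = 30.
Solving: y_bottling = 3, y_hops = 2.
Shadow price of bottling = 3.

3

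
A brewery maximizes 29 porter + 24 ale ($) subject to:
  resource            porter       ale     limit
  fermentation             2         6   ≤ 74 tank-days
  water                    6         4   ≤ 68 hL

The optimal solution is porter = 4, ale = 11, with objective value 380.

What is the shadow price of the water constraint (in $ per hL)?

4.5

At the optimum: fermentation uses 74 of 74 (binding); water uses 68 of 68 (binding).
The binding rows give the dual system: 2·y_fermentation + 6·y_water = 29 and 6·y_fermentation + 4·y_water = 24.
Solving: y_fermentation = 1, y_water = 4.5.
Shadow price of water = 4.5.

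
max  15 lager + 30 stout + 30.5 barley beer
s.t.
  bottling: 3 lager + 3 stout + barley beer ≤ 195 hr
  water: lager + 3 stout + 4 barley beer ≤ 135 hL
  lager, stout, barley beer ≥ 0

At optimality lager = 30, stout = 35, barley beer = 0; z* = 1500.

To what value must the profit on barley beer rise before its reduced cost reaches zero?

32.5

At the optimum: bottling uses 195 of 195 (binding); water uses 135 of 135 (binding).
From A_Bᵀ y = c: 3·y_bottling + 1·y_water = 15; 3·y_bottling + 3·y_water = 30.
Solving: y_bottling = 2.5, y_water = 7.5.
barley beer enters the basis when its profit ≥ yᵀa₃ = 2.5·1 + 7.5·4 = 32.5.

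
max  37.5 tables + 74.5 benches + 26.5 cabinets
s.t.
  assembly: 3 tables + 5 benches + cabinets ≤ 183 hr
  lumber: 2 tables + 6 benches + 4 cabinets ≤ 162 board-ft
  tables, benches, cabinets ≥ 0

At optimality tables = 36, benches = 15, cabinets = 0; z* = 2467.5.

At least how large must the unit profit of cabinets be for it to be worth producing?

At the optimum: assembly uses 183 of 183 (binding); lumber uses 162 of 162 (binding).
Dual feasibility on the basic columns requires 3·y_assembly + 2·y_lumber = 37.5, 5·y_assembly + 6·y_lumber = 74.5.
This yields shadow prices y_assembly = 9.5, y_lumber = 4.5.
cabinets enters the basis when its profit ≥ yᵀa₃ = 9.5·1 + 4.5·4 = 27.5.

27.5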